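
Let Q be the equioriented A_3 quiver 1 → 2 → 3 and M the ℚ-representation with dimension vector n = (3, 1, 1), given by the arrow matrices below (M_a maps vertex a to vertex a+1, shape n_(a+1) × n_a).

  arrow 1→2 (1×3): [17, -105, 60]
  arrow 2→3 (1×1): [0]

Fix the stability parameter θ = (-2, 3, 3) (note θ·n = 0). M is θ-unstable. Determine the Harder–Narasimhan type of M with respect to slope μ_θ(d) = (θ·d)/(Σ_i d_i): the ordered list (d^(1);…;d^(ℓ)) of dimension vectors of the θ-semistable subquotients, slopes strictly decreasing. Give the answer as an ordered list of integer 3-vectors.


Via rank(M_{q-1}∘⋯∘M_p): M ≅ I[1,1]^2, I[1,2], I[3,3].
μ_θ-semistable layers: μ^(1)=3; μ^(2)=-2

((0, 1, 1); (3, 0, 0))


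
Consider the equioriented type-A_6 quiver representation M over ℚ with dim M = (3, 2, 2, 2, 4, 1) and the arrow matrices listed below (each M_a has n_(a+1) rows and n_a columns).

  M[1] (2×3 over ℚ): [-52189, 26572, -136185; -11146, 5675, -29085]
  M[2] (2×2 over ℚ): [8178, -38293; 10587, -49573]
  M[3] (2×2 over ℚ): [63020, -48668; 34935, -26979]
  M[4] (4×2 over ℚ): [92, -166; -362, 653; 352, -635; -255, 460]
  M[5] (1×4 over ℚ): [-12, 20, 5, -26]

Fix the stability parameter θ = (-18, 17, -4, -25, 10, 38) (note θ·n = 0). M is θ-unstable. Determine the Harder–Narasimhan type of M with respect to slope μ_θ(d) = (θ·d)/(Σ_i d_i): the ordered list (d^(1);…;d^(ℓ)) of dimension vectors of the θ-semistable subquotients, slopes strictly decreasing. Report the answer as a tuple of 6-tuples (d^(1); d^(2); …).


Barcode: M ≅ I[1,1], I[1,3], I[1,6], I[4,5], I[5,5]^2. HN layers by μ_θ (6 steps, strictly decreasing):
  μ^(1)=38; μ^(2)=10; μ^(3)=13/2; μ^(4)=-4; μ^(5)=-18; μ^(6)=-25

((0, 0, 0, 0, 0, 1); (0, 0, 0, 0, 4, 0); (0, 1, 1, 0, 0, 0); (0, 1, 1, 1, 0, 0); (3, 0, 0, 0, 0, 0); (0, 0, 0, 1, 0, 0))


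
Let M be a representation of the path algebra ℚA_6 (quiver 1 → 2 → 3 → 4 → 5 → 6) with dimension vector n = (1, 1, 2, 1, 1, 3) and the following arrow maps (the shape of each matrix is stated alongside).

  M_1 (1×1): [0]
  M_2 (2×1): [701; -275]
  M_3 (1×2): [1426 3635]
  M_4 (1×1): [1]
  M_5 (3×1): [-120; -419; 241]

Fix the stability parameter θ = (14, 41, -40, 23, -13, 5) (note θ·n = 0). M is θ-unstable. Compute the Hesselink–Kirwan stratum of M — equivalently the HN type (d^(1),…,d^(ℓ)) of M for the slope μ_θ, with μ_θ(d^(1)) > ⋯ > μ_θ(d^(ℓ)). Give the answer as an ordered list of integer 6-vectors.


Barcode: M ≅ I[1,1], I[2,6], I[3,3], I[6,6]^2. HN layers by μ_θ (4 steps, strictly decreasing):
  μ^(1)=14; μ^(2)=5; μ^(3)=1/2; μ^(4)=-40

((1, 0, 0, 0, 0, 0); (0, 0, 0, 1, 1, 3); (0, 1, 1, 0, 0, 0); (0, 0, 1, 0, 0, 0))


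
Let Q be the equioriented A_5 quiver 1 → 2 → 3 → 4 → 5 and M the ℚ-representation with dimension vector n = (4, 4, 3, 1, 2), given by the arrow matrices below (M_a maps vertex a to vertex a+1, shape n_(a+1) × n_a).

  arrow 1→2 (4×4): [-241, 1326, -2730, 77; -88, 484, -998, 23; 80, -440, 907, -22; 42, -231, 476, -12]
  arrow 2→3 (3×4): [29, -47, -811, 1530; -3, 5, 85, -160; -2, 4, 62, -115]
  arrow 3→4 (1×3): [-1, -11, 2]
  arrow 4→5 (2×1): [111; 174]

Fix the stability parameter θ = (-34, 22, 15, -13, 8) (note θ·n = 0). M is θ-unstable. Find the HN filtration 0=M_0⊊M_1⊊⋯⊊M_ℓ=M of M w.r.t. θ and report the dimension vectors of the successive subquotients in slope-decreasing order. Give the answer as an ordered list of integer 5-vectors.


Via rank(M_{q-1}∘⋯∘M_p): M ≅ I[1,2]^2, I[1,3]^2, I[3,5], I[5,5].
μ_θ-semistable layers: μ^(1)=22; μ^(2)=37/2; μ^(3)=8; μ^(4)=1; μ^(5)=-34

((0, 2, 0, 0, 0); (0, 2, 2, 0, 0); (0, 0, 0, 0, 2); (0, 0, 1, 1, 0); (4, 0, 0, 0, 0))


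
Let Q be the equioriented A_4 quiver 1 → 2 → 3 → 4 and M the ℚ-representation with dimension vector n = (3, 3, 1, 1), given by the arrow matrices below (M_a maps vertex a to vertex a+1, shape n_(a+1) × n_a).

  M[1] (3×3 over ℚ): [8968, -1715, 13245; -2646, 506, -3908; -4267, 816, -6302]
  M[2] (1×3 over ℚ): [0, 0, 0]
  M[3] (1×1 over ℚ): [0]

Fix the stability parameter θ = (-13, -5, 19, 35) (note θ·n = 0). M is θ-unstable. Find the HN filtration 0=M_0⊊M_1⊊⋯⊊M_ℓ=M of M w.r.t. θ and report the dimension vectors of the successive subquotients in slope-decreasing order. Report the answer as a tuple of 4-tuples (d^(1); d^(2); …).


Via rank(M_{q-1}∘⋯∘M_p): M ≅ I[1,2]^3, I[3,3], I[4,4].
μ_θ-semistable layers: μ^(1)=35; μ^(2)=19; μ^(3)=-5; μ^(4)=-13

((0, 0, 0, 1); (0, 0, 1, 0); (0, 3, 0, 0); (3, 0, 0, 0))


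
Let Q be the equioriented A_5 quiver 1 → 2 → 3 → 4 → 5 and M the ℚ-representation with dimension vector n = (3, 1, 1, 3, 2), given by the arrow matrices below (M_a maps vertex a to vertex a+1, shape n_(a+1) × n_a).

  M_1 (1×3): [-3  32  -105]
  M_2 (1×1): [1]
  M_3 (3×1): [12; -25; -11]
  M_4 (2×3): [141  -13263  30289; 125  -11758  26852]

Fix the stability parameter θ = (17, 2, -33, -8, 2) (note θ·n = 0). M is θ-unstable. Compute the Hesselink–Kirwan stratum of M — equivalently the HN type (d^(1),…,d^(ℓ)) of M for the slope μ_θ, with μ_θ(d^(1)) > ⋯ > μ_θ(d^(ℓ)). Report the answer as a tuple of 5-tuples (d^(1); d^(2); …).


Via rank(M_{q-1}∘⋯∘M_p): M ≅ I[1,1]^2, I[1,5], I[4,4], I[4,5].
μ_θ-semistable layers: μ^(1)=17; μ^(2)=2; μ^(3)=-11/2; μ^(4)=-8

((2, 0, 0, 0, 0); (0, 0, 0, 0, 2); (1, 1, 1, 1, 0); (0, 0, 0, 2, 0))


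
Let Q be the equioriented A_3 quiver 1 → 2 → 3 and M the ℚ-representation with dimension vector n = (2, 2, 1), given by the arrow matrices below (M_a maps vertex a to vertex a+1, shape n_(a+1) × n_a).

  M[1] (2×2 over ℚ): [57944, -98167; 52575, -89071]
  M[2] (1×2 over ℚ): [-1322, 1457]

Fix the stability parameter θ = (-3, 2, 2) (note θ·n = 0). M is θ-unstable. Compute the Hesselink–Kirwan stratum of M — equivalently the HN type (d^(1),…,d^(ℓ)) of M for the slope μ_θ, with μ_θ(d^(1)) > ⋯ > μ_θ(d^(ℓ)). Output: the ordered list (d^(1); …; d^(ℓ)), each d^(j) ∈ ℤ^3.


Interval decomposition of M: I[1,2], I[1,3].
HN type (ℓ=2): μ^(1)=2; μ^(2)=-3

((0, 2, 1); (2, 0, 0))


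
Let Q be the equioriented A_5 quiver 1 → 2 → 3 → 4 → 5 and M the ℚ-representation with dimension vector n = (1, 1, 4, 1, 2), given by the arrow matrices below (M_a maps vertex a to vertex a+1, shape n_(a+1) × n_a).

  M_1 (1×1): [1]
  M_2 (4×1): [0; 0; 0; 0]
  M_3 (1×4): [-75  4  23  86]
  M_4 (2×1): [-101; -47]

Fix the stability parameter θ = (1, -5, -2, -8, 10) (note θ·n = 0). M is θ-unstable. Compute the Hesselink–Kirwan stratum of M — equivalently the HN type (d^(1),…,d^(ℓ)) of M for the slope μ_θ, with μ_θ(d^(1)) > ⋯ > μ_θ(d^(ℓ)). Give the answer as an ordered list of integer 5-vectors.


Via rank(M_{q-1}∘⋯∘M_p): M ≅ I[1,2], I[3,3]^3, I[3,5], I[5,5].
μ_θ-semistable layers: μ^(1)=10; μ^(2)=-2; μ^(3)=-5

((0, 0, 0, 0, 2); (1, 1, 3, 0, 0); (0, 0, 1, 1, 0))


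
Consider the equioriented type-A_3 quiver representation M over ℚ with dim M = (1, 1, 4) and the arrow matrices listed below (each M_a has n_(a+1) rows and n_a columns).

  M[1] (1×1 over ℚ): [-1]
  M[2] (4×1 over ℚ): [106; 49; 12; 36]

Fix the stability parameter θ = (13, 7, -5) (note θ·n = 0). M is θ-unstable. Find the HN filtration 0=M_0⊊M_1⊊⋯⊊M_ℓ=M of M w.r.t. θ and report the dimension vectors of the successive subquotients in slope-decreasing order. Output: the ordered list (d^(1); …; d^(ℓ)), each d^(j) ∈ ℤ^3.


Barcode: M ≅ I[1,3], I[3,3]^3. HN layers by μ_θ (2 steps, strictly decreasing):
  μ^(1)=5; μ^(2)=-5

((1, 1, 1); (0, 0, 3))


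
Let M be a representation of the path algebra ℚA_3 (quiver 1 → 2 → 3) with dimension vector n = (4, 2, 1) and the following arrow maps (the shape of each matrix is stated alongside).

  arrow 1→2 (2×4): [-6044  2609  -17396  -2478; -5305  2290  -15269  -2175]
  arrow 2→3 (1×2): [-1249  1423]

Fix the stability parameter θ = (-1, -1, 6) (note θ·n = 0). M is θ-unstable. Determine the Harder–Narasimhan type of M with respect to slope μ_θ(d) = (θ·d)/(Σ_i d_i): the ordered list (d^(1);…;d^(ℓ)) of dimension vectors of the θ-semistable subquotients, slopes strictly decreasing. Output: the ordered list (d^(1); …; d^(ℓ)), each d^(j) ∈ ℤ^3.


Interval decomposition of M: I[1,1]^2, I[1,2], I[1,3].
HN type (ℓ=2): μ^(1)=6; μ^(2)=-1

((0, 0, 1); (4, 2, 0))


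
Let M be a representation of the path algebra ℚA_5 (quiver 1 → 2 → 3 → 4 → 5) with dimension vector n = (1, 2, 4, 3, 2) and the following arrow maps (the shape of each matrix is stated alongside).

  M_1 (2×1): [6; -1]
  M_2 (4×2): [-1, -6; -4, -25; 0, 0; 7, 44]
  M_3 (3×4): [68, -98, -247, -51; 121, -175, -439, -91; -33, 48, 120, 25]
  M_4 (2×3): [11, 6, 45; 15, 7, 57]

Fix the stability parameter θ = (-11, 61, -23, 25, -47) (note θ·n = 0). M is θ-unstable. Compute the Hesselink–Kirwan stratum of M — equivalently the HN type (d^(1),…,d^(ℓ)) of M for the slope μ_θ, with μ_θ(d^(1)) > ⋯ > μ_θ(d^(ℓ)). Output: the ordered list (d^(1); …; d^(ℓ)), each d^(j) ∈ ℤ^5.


Via rank(M_{q-1}∘⋯∘M_p): M ≅ I[1,5], I[2,5], I[3,3], I[3,4].
μ_θ-semistable layers: μ^(1)=25; μ^(2)=4; μ^(3)=-11; μ^(4)=-23

((0, 0, 0, 1, 0); (0, 2, 2, 2, 2); (1, 0, 0, 0, 0); (0, 0, 2, 0, 0))


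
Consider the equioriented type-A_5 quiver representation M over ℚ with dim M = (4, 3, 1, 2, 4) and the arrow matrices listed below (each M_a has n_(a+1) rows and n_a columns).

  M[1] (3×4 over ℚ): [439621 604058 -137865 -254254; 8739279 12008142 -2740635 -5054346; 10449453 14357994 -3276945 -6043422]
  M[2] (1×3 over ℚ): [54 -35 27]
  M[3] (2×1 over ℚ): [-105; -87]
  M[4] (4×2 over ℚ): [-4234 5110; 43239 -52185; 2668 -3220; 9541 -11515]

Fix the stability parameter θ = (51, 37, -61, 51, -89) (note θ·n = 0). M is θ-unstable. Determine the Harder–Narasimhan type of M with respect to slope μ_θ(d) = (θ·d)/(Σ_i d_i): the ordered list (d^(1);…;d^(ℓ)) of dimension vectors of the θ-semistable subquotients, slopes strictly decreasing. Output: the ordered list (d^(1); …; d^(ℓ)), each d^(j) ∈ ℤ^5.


Via rank(M_{q-1}∘⋯∘M_p): M ≅ I[1,1]^3, I[1,2], I[2,2], I[2,4], I[4,5], I[5,5]^3.
μ_θ-semistable layers: μ^(1)=51; μ^(2)=44; μ^(3)=37; μ^(4)=-12; μ^(5)=-19; μ^(6)=-89

((3, 0, 0, 1, 0); (1, 1, 0, 0, 0); (0, 1, 0, 0, 0); (0, 1, 1, 0, 0); (0, 0, 0, 1, 1); (0, 0, 0, 0, 3))


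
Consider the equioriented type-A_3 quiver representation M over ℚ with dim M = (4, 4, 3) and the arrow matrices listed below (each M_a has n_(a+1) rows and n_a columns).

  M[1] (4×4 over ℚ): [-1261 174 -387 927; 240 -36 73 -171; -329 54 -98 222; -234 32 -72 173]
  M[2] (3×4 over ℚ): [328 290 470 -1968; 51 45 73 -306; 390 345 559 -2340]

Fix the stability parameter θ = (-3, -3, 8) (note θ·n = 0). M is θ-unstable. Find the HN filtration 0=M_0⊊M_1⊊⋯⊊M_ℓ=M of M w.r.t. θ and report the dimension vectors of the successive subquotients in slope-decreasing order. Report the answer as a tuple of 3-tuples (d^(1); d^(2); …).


Interval decomposition of M: I[1,2]^2, I[1,3]^2, I[3,3].
HN type (ℓ=2): μ^(1)=8; μ^(2)=-3

((0, 0, 3); (4, 4, 0))


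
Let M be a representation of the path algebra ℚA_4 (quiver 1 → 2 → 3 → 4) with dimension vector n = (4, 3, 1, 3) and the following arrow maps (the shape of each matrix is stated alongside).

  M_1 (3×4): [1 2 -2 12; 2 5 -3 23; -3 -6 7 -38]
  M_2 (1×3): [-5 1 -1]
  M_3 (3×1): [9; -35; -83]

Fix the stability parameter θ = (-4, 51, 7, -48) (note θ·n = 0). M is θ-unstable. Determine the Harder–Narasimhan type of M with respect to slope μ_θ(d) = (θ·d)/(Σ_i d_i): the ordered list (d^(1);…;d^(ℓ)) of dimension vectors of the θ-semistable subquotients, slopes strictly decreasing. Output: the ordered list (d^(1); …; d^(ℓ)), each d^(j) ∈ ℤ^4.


Barcode: M ≅ I[1,1], I[1,2]^2, I[1,4], I[4,4]^2. HN layers by μ_θ (4 steps, strictly decreasing):
  μ^(1)=51; μ^(2)=10/3; μ^(3)=-4; μ^(4)=-48

((0, 2, 0, 0); (0, 1, 1, 1); (4, 0, 0, 0); (0, 0, 0, 2))


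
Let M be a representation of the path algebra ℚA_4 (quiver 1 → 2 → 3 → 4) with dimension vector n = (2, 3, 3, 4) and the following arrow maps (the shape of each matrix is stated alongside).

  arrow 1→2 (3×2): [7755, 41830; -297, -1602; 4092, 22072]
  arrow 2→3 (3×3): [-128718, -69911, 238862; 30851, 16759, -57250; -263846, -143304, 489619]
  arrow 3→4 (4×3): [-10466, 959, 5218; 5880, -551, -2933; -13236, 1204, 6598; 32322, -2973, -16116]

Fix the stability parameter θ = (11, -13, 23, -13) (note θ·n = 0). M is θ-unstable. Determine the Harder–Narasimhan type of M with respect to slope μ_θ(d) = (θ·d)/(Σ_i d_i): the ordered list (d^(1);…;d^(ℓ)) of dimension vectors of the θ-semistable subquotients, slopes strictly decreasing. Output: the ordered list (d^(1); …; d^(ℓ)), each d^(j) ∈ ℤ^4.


Barcode: M ≅ I[1,1], I[1,3], I[2,4]^2, I[4,4]^2. HN layers by μ_θ (5 steps, strictly decreasing):
  μ^(1)=23; μ^(2)=11; μ^(3)=5; μ^(4)=-1; μ^(5)=-13

((0, 0, 1, 0); (1, 0, 0, 0); (0, 0, 2, 2); (1, 1, 0, 0); (0, 2, 0, 2))


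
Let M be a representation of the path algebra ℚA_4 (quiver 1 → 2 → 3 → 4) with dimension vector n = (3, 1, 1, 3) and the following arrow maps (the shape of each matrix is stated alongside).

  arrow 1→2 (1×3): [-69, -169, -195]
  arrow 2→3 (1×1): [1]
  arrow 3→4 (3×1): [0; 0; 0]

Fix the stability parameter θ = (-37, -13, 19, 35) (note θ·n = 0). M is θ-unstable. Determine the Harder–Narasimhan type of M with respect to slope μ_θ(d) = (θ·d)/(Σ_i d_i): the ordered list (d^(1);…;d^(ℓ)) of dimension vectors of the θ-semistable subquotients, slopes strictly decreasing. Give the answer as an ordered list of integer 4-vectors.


Interval decomposition of M: I[1,1]^2, I[1,3], I[4,4]^3.
HN type (ℓ=4): μ^(1)=35; μ^(2)=19; μ^(3)=-13; μ^(4)=-37

((0, 0, 0, 3); (0, 0, 1, 0); (0, 1, 0, 0); (3, 0, 0, 0))


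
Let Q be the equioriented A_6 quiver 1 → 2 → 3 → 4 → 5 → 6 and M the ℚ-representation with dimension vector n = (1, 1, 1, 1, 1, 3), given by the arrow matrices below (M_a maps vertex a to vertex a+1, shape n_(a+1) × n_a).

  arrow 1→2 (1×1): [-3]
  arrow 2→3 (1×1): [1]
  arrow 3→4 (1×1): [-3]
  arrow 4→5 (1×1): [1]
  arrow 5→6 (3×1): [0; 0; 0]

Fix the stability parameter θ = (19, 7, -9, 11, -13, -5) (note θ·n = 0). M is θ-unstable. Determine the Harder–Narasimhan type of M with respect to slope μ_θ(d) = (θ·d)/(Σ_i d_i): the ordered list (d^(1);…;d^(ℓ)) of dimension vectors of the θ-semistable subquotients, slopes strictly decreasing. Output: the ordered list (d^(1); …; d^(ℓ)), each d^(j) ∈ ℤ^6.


Interval decomposition of M: I[1,5], I[6,6]^3.
HN type (ℓ=2): μ^(1)=3; μ^(2)=-5

((1, 1, 1, 1, 1, 0); (0, 0, 0, 0, 0, 3))


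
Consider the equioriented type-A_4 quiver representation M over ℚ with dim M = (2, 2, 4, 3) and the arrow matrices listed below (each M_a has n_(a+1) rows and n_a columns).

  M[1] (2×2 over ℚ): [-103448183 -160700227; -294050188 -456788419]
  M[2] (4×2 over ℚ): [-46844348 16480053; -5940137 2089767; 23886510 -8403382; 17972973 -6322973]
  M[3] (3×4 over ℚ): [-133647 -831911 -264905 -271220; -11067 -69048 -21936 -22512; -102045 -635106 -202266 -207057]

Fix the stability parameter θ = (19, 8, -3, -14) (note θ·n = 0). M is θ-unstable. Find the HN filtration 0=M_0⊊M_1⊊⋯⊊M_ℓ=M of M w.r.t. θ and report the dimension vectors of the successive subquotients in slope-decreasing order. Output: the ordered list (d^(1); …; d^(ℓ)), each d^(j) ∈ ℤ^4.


Barcode: M ≅ I[1,4]^2, I[3,3], I[3,4]. HN layers by μ_θ (3 steps, strictly decreasing):
  μ^(1)=5/2; μ^(2)=-3; μ^(3)=-17/2

((2, 2, 2, 2); (0, 0, 1, 0); (0, 0, 1, 1))


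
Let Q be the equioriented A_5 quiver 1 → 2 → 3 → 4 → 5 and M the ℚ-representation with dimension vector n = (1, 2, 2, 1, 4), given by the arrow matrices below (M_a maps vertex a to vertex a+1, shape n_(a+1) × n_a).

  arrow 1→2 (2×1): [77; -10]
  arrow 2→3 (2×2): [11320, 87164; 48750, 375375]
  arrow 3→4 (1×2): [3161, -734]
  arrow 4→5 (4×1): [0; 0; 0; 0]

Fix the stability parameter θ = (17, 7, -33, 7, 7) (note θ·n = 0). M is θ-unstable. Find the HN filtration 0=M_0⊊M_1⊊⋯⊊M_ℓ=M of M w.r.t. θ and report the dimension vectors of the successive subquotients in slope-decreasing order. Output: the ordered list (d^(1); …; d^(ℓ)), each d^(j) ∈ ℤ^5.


Barcode: M ≅ I[1,2], I[2,4], I[3,3], I[5,5]^4. HN layers by μ_θ (4 steps, strictly decreasing):
  μ^(1)=12; μ^(2)=7; μ^(3)=-13; μ^(4)=-33

((1, 1, 0, 0, 0); (0, 0, 0, 1, 4); (0, 1, 1, 0, 0); (0, 0, 1, 0, 0))


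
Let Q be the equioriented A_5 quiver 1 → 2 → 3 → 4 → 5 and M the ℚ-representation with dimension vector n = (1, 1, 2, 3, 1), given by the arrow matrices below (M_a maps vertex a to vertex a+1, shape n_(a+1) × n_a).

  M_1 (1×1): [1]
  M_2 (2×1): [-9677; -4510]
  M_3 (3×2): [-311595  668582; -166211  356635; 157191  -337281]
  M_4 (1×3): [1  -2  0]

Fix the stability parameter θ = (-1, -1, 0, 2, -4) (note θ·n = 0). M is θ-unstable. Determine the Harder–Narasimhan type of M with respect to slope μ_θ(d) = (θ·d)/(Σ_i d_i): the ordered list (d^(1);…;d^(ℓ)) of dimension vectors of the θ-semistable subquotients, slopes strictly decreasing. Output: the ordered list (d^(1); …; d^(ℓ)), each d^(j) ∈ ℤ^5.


Via rank(M_{q-1}∘⋯∘M_p): M ≅ I[1,5], I[3,4], I[4,4].
μ_θ-semistable layers: μ^(1)=2; μ^(2)=0; μ^(3)=-2/3; μ^(4)=-1

((0, 0, 0, 2, 0); (0, 0, 1, 0, 0); (0, 0, 1, 1, 1); (1, 1, 0, 0, 0))


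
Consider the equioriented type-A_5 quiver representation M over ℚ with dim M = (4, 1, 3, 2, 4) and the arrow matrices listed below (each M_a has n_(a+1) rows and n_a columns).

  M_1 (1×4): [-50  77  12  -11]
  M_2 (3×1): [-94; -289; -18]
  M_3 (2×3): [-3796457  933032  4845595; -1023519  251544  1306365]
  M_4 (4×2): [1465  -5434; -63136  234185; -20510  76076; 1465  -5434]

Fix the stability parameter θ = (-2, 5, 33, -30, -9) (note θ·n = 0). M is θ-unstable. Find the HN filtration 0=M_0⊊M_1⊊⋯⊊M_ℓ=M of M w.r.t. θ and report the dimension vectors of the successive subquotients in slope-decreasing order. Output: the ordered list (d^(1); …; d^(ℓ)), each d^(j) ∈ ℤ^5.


Interval decomposition of M: I[1,1]^3, I[1,3], I[3,3], I[3,5], I[4,5], I[5,5]^2.
HN type (ℓ=5): μ^(1)=33; μ^(2)=5; μ^(3)=-2; μ^(4)=-9; μ^(5)=-30

((0, 0, 2, 0, 0); (0, 1, 0, 0, 0); (4, 0, 1, 1, 1); (0, 0, 0, 0, 3); (0, 0, 0, 1, 0))


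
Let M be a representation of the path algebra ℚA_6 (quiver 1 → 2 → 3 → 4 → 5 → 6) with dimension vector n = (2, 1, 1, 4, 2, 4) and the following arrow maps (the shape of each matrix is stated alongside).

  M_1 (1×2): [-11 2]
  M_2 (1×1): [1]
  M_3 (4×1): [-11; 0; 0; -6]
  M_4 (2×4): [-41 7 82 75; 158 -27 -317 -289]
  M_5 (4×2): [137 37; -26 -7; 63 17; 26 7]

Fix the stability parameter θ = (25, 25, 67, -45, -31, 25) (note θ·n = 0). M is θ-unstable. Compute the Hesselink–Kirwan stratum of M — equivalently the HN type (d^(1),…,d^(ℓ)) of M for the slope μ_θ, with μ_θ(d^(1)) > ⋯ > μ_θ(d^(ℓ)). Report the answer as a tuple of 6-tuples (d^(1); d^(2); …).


Interval decomposition of M: I[1,1], I[1,6], I[4,4]^2, I[4,6], I[6,6]^2.
HN type (ℓ=4): μ^(1)=25; μ^(2)=41/5; μ^(3)=-31; μ^(4)=-45

((1, 0, 0, 0, 0, 4); (1, 1, 1, 1, 1, 0); (0, 0, 0, 0, 1, 0); (0, 0, 0, 3, 0, 0))


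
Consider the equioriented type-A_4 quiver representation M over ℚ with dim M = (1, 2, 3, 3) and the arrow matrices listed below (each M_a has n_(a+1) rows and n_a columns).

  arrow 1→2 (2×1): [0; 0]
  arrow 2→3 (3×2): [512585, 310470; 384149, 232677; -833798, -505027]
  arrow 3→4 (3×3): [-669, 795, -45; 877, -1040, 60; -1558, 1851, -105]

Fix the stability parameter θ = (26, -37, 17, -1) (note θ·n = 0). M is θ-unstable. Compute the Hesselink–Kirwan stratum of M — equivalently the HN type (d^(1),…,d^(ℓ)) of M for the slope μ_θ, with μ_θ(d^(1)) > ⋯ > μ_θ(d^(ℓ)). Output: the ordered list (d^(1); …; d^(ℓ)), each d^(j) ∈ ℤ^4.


Via rank(M_{q-1}∘⋯∘M_p): M ≅ I[1,1], I[2,3], I[2,4], I[3,4], I[4,4].
μ_θ-semistable layers: μ^(1)=26; μ^(2)=17; μ^(3)=8; μ^(4)=-1; μ^(5)=-37

((1, 0, 0, 0); (0, 0, 1, 0); (0, 0, 2, 2); (0, 0, 0, 1); (0, 2, 0, 0))


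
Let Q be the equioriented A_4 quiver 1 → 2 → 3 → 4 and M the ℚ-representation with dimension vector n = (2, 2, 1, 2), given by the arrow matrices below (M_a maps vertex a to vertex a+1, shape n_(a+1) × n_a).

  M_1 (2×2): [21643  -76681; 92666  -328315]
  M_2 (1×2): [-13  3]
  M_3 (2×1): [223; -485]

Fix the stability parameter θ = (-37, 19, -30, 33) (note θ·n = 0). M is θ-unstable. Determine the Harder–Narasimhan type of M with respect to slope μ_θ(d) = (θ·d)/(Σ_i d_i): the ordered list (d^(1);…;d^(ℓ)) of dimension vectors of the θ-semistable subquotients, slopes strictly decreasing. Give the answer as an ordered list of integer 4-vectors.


Via rank(M_{q-1}∘⋯∘M_p): M ≅ I[1,2], I[1,4], I[4,4].
μ_θ-semistable layers: μ^(1)=33; μ^(2)=19; μ^(3)=-11/2; μ^(4)=-37

((0, 0, 0, 2); (0, 1, 0, 0); (0, 1, 1, 0); (2, 0, 0, 0))


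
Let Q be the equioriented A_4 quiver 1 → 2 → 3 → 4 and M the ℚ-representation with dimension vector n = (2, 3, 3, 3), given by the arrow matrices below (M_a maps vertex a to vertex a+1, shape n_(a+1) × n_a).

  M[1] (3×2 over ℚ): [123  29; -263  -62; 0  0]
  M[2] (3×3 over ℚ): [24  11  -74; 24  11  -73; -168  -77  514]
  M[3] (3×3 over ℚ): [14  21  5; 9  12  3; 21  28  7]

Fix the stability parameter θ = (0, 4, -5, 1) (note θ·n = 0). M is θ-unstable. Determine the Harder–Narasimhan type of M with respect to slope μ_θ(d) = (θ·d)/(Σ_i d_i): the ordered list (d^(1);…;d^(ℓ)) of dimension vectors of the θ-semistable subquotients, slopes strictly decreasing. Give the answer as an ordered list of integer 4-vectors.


Interval decomposition of M: I[1,2], I[1,3], I[2,4], I[3,4], I[4,4].
HN type (ℓ=6): μ^(1)=4; μ^(2)=1; μ^(3)=0; μ^(4)=-1/3; μ^(5)=-1/2; μ^(6)=-5

((0, 1, 0, 0); (0, 0, 0, 3); (1, 0, 0, 0); (1, 1, 1, 0); (0, 1, 1, 0); (0, 0, 1, 0))


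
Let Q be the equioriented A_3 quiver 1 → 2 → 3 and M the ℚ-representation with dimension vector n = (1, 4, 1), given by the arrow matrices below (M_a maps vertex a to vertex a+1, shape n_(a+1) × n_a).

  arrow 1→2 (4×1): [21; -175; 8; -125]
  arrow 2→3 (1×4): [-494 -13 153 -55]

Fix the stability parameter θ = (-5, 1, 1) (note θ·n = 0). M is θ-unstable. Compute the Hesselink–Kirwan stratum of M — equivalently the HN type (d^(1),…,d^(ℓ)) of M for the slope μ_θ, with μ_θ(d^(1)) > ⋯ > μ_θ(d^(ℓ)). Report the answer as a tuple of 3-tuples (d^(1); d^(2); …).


Via rank(M_{q-1}∘⋯∘M_p): M ≅ I[1,2], I[2,2]^2, I[2,3].
μ_θ-semistable layers: μ^(1)=1; μ^(2)=-5

((0, 4, 1); (1, 0, 0))


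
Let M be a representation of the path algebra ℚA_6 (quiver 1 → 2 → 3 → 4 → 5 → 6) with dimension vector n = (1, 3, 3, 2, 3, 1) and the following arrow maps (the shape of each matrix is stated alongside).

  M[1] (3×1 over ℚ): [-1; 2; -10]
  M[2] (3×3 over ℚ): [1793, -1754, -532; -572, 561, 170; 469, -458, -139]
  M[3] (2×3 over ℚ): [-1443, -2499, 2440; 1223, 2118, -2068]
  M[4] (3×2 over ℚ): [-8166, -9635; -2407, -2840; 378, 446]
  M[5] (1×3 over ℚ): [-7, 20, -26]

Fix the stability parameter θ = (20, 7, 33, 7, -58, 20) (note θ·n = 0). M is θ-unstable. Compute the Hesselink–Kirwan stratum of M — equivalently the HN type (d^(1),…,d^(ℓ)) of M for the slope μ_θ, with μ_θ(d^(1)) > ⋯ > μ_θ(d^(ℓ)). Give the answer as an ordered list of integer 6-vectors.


Barcode: M ≅ I[1,6], I[2,3], I[2,5], I[5,5]. HN layers by μ_θ (6 steps, strictly decreasing):
  μ^(1)=33; μ^(2)=20; μ^(3)=7; μ^(4)=9/5; μ^(5)=-11/4; μ^(6)=-58

((0, 0, 1, 0, 0, 0); (0, 0, 0, 0, 0, 1); (0, 1, 0, 0, 0, 0); (1, 1, 1, 1, 1, 0); (0, 1, 1, 1, 1, 0); (0, 0, 0, 0, 1, 0))


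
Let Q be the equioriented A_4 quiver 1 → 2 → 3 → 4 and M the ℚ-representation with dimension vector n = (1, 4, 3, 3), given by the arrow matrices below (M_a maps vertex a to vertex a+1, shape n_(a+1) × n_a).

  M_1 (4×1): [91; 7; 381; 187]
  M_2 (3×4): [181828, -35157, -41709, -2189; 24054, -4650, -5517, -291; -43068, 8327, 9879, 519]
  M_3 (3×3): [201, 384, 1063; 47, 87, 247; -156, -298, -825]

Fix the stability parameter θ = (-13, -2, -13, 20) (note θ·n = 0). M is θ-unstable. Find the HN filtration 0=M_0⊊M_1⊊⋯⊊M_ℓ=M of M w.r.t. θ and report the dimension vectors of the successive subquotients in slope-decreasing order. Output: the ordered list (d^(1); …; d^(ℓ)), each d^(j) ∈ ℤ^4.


Via rank(M_{q-1}∘⋯∘M_p): M ≅ I[1,4], I[2,2]^2, I[2,4], I[3,4].
μ_θ-semistable layers: μ^(1)=20; μ^(2)=-2; μ^(3)=-15/2; μ^(4)=-13

((0, 0, 0, 3); (0, 2, 0, 0); (0, 2, 2, 0); (1, 0, 1, 0))


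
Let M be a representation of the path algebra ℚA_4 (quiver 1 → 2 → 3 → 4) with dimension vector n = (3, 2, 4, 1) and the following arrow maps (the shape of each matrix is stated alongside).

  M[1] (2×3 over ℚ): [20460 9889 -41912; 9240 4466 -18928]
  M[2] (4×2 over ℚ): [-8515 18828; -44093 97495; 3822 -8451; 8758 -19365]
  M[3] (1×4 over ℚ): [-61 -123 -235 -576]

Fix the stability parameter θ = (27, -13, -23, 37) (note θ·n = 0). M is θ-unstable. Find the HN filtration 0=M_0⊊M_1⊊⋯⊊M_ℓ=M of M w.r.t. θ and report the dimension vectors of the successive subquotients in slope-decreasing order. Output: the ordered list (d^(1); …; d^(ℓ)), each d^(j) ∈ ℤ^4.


Interval decomposition of M: I[1,1]^2, I[1,4], I[2,3], I[3,3]^2.
HN type (ℓ=5): μ^(1)=37; μ^(2)=27; μ^(3)=-3; μ^(4)=-18; μ^(5)=-23

((0, 0, 0, 1); (2, 0, 0, 0); (1, 1, 1, 0); (0, 1, 1, 0); (0, 0, 2, 0))


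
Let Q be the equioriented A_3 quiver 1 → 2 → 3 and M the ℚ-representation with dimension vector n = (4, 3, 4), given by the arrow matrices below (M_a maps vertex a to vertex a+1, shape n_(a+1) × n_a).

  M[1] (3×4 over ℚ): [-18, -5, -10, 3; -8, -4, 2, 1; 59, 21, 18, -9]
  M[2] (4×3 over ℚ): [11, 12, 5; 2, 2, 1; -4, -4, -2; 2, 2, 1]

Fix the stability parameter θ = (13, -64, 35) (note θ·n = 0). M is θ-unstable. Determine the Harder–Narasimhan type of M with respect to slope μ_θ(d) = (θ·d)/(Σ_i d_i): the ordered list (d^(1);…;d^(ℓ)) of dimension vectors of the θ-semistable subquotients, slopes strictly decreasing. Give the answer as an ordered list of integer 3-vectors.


Barcode: M ≅ I[1,1], I[1,2], I[1,3]^2, I[3,3]^2. HN layers by μ_θ (3 steps, strictly decreasing):
  μ^(1)=35; μ^(2)=13; μ^(3)=-51/2

((0, 0, 4); (1, 0, 0); (3, 3, 0))


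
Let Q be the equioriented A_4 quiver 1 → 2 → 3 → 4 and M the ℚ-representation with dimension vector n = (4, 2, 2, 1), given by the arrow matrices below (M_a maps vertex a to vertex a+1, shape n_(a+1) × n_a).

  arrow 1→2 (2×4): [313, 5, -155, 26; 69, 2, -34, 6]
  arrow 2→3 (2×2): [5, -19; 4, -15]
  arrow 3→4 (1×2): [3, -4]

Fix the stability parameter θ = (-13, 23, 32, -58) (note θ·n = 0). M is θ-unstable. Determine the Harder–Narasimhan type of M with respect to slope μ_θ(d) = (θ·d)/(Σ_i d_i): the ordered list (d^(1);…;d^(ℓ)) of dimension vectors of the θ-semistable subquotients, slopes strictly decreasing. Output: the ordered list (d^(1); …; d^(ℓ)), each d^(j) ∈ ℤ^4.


Via rank(M_{q-1}∘⋯∘M_p): M ≅ I[1,1]^2, I[1,3], I[1,4].
μ_θ-semistable layers: μ^(1)=32; μ^(2)=23; μ^(3)=-1; μ^(4)=-13

((0, 0, 1, 0); (0, 1, 0, 0); (0, 1, 1, 1); (4, 0, 0, 0))


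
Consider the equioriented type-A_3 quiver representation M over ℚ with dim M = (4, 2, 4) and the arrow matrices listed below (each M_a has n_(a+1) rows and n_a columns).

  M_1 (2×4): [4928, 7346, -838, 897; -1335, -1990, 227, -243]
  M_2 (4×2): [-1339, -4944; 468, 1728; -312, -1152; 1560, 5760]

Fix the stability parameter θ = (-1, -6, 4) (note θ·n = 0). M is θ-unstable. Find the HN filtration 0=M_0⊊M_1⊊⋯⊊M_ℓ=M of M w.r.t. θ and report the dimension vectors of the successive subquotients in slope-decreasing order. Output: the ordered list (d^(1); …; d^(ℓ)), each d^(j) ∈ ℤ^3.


Interval decomposition of M: I[1,1]^2, I[1,2], I[1,3], I[3,3]^3.
HN type (ℓ=3): μ^(1)=4; μ^(2)=-1; μ^(3)=-7/2

((0, 0, 4); (2, 0, 0); (2, 2, 0))


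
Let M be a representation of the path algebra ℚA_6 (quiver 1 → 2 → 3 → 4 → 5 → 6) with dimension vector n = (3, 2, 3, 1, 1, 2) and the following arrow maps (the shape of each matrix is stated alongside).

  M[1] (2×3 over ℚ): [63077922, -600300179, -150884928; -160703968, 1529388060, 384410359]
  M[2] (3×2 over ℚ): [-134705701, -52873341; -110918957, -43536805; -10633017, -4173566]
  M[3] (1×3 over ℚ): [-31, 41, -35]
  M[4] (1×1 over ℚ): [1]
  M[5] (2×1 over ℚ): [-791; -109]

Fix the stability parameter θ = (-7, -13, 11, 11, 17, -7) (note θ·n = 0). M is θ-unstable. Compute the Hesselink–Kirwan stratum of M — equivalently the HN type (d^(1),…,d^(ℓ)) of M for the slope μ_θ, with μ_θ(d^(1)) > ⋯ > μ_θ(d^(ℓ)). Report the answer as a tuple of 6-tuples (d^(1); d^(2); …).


Via rank(M_{q-1}∘⋯∘M_p): M ≅ I[1,1], I[1,3], I[1,6], I[3,3], I[6,6].
μ_θ-semistable layers: μ^(1)=11; μ^(2)=8; μ^(3)=-7; μ^(4)=-10

((0, 0, 2, 0, 0, 0); (0, 0, 1, 1, 1, 1); (1, 0, 0, 0, 0, 1); (2, 2, 0, 0, 0, 0))


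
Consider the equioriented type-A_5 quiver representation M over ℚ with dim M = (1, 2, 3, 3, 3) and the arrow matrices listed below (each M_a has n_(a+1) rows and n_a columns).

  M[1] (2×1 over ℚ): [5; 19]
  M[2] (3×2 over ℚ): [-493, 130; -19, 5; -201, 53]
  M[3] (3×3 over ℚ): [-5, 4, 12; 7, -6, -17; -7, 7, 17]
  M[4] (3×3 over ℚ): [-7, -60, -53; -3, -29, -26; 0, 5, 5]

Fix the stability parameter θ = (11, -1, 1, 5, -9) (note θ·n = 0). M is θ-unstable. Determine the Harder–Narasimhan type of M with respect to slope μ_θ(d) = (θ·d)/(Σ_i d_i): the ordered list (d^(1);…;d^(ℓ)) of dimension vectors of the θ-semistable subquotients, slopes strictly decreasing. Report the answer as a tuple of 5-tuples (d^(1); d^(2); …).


Interval decomposition of M: I[1,4], I[2,5], I[3,5], I[5,5].
HN type (ℓ=4): μ^(1)=5; μ^(2)=11/3; μ^(3)=-1; μ^(4)=-9

((0, 0, 0, 1, 0); (1, 1, 1, 0, 0); (0, 1, 2, 2, 2); (0, 0, 0, 0, 1))


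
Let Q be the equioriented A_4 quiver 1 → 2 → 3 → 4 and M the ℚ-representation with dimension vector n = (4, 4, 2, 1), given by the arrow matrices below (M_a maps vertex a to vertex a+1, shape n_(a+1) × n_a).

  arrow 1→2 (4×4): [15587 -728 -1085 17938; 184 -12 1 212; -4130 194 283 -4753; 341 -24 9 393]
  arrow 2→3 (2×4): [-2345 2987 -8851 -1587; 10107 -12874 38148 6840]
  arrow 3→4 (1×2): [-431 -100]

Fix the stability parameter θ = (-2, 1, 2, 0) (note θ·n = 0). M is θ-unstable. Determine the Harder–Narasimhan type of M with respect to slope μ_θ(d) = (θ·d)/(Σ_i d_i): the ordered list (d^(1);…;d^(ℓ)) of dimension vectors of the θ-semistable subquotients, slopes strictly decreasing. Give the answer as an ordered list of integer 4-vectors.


Via rank(M_{q-1}∘⋯∘M_p): M ≅ I[1,2]^2, I[1,3], I[1,4].
μ_θ-semistable layers: μ^(1)=2; μ^(2)=1; μ^(3)=-2

((0, 0, 1, 0); (0, 4, 1, 1); (4, 0, 0, 0))


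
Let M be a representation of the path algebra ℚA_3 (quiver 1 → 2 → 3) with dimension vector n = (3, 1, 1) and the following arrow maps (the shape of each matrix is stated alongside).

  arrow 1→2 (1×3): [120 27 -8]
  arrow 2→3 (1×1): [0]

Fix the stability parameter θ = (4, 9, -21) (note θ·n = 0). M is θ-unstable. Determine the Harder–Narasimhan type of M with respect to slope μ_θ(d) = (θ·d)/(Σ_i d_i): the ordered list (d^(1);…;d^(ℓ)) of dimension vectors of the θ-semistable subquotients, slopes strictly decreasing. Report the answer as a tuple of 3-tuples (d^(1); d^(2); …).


Via rank(M_{q-1}∘⋯∘M_p): M ≅ I[1,1]^2, I[1,2], I[3,3].
μ_θ-semistable layers: μ^(1)=9; μ^(2)=4; μ^(3)=-21

((0, 1, 0); (3, 0, 0); (0, 0, 1))


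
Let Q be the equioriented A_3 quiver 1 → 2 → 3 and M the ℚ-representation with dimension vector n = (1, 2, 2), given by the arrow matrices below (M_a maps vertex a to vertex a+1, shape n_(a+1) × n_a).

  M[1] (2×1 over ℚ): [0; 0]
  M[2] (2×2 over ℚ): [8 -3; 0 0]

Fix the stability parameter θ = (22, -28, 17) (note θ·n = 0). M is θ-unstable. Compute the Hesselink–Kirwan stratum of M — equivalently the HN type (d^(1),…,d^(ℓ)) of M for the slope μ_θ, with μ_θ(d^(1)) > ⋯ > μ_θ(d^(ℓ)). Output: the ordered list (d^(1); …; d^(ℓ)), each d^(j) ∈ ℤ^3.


Interval decomposition of M: I[1,1], I[2,2], I[2,3], I[3,3].
HN type (ℓ=3): μ^(1)=22; μ^(2)=17; μ^(3)=-28

((1, 0, 0); (0, 0, 2); (0, 2, 0))


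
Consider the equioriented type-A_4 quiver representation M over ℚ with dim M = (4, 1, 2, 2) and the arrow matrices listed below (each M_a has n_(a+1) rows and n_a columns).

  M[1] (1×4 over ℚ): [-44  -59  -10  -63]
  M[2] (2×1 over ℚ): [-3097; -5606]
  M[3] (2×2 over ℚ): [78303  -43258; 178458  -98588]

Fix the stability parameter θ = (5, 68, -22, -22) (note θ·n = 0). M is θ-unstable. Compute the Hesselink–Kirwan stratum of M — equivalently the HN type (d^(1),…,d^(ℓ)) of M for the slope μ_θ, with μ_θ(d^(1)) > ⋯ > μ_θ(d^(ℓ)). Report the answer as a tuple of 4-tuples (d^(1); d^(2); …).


Via rank(M_{q-1}∘⋯∘M_p): M ≅ I[1,1]^3, I[1,4], I[3,3], I[4,4].
μ_θ-semistable layers: μ^(1)=8; μ^(2)=5; μ^(3)=-22

((0, 1, 1, 1); (4, 0, 0, 0); (0, 0, 1, 1))


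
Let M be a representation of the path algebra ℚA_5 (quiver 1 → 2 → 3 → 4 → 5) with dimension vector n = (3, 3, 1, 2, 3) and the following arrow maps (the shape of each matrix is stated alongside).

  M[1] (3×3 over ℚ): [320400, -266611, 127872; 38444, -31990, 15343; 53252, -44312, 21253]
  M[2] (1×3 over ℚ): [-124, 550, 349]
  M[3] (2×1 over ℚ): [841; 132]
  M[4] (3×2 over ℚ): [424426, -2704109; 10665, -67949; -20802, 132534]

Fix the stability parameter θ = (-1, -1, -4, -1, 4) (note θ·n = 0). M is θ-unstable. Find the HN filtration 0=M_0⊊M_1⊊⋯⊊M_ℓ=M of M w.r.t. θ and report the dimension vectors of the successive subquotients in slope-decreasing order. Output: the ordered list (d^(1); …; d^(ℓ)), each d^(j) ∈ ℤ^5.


Via rank(M_{q-1}∘⋯∘M_p): M ≅ I[1,1], I[1,2], I[1,5], I[2,2], I[4,5], I[5,5].
μ_θ-semistable layers: μ^(1)=4; μ^(2)=-1; μ^(3)=-2

((0, 0, 0, 0, 3); (2, 2, 0, 2, 0); (1, 1, 1, 0, 0))


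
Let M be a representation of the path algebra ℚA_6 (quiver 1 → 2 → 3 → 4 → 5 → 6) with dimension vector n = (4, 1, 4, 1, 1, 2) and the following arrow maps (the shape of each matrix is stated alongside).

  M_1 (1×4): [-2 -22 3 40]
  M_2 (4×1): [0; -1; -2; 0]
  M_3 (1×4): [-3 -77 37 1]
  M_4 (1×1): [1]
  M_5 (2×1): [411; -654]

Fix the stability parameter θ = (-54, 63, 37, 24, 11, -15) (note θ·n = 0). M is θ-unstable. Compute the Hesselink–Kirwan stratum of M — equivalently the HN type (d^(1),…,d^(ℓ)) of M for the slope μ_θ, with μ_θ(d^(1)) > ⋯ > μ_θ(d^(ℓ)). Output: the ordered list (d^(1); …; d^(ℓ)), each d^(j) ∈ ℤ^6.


Interval decomposition of M: I[1,1]^3, I[1,6], I[3,3]^3, I[6,6].
HN type (ℓ=4): μ^(1)=37; μ^(2)=24; μ^(3)=-15; μ^(4)=-54

((0, 0, 3, 0, 0, 0); (0, 1, 1, 1, 1, 1); (0, 0, 0, 0, 0, 1); (4, 0, 0, 0, 0, 0))


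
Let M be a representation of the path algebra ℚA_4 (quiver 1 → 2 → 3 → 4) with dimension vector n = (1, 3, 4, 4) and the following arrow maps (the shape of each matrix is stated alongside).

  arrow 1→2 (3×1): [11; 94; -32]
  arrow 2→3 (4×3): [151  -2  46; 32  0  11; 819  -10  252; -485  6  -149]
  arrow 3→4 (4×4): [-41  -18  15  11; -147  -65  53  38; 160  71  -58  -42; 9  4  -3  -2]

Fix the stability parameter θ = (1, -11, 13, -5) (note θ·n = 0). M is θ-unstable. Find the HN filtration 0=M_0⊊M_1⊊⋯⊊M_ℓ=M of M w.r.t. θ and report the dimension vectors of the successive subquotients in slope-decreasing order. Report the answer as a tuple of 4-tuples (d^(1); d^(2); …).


Barcode: M ≅ I[1,4], I[2,2], I[2,4], I[3,4]^2. HN layers by μ_θ (3 steps, strictly decreasing):
  μ^(1)=4; μ^(2)=-5; μ^(3)=-11

((0, 0, 4, 4); (1, 1, 0, 0); (0, 2, 0, 0))


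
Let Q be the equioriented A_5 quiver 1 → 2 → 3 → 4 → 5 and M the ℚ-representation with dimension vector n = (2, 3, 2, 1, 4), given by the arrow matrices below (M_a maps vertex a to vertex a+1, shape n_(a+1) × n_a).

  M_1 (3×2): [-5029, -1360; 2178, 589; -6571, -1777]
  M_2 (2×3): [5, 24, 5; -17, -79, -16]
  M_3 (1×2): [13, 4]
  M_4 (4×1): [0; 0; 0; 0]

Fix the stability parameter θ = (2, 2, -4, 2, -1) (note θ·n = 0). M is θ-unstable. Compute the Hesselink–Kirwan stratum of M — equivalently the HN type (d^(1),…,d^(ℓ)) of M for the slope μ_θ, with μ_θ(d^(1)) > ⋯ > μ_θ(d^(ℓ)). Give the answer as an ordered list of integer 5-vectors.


Via rank(M_{q-1}∘⋯∘M_p): M ≅ I[1,3], I[1,4], I[2,2], I[5,5]^4.
μ_θ-semistable layers: μ^(1)=2; μ^(2)=0; μ^(3)=-1

((0, 1, 0, 1, 0); (2, 2, 2, 0, 0); (0, 0, 0, 0, 4))


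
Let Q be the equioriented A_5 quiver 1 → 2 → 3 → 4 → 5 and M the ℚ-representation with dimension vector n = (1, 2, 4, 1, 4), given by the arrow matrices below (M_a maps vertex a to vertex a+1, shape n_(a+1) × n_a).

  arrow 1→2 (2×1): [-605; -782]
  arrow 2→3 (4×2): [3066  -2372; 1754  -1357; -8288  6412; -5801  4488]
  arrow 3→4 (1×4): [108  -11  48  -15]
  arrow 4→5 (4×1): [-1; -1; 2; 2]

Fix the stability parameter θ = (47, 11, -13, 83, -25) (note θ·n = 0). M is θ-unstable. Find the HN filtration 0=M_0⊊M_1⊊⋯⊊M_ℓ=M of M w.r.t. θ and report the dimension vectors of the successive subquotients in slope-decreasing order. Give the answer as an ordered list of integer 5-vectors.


Via rank(M_{q-1}∘⋯∘M_p): M ≅ I[1,5], I[2,3], I[3,3]^2, I[5,5]^3.
μ_θ-semistable layers: μ^(1)=29; μ^(2)=15; μ^(3)=-1; μ^(4)=-13; μ^(5)=-25

((0, 0, 0, 1, 1); (1, 1, 1, 0, 0); (0, 1, 1, 0, 0); (0, 0, 2, 0, 0); (0, 0, 0, 0, 3))


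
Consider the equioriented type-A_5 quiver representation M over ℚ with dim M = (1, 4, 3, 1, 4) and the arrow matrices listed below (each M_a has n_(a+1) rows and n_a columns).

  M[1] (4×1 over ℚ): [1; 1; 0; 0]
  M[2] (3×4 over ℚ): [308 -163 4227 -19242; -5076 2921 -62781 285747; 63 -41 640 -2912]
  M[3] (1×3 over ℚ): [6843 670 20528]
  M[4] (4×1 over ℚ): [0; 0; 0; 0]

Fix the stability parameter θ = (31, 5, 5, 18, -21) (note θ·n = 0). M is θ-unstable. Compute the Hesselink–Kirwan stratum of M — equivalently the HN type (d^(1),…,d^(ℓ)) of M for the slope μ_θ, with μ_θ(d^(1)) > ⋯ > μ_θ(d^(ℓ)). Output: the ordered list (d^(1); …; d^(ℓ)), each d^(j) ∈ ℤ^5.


Barcode: M ≅ I[1,4], I[2,2], I[2,3]^2, I[5,5]^4. HN layers by μ_θ (4 steps, strictly decreasing):
  μ^(1)=18; μ^(2)=41/3; μ^(3)=5; μ^(4)=-21

((0, 0, 0, 1, 0); (1, 1, 1, 0, 0); (0, 3, 2, 0, 0); (0, 0, 0, 0, 4))


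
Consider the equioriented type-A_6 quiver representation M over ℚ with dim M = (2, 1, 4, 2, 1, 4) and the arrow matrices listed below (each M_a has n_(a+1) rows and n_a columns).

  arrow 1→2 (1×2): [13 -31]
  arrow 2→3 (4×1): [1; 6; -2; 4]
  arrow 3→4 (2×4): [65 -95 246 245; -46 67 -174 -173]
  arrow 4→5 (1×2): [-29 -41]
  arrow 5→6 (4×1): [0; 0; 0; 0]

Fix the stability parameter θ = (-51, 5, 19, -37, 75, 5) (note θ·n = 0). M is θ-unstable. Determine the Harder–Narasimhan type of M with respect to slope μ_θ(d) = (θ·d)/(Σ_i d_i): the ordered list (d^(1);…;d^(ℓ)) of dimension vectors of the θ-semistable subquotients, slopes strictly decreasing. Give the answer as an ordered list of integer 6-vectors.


Interval decomposition of M: I[1,1], I[1,5], I[3,3]^2, I[3,4], I[6,6]^4.
HN type (ℓ=6): μ^(1)=75; μ^(2)=19; μ^(3)=5; μ^(4)=-13/3; μ^(5)=-9; μ^(6)=-51

((0, 0, 0, 0, 1, 0); (0, 0, 2, 0, 0, 0); (0, 0, 0, 0, 0, 4); (0, 1, 1, 1, 0, 0); (0, 0, 1, 1, 0, 0); (2, 0, 0, 0, 0, 0))
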